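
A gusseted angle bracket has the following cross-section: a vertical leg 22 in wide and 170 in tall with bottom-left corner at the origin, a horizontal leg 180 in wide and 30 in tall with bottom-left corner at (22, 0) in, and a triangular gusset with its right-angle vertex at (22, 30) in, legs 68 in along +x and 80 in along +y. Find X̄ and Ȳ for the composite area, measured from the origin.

X̄ = 64.71 in, Ȳ = 46.63 in

vertical leg: A = 22 × 170 = 3740.00, centroid at (11.00, 85.00).
horizontal leg: A = 180 × 30 = 5400.00, centroid at (112.00, 15.00).
gusset: A = ½·68·80 = 2720.00, centroid at (44.67, 56.67).
ΣA = 11860.00 in²
ΣAX̄ = (3740.00)(11.00) + (5400.00)(112.00) + (2720.00)(44.67) = 767433.33 in³
ΣAȲ = (3740.00)(85.00) + (5400.00)(15.00) + (2720.00)(56.67) = 553033.33 in³
X̄ = 767433.33 / 11860.00 = 64.71 in
Ȳ = 553033.33 / 11860.00 = 46.63 in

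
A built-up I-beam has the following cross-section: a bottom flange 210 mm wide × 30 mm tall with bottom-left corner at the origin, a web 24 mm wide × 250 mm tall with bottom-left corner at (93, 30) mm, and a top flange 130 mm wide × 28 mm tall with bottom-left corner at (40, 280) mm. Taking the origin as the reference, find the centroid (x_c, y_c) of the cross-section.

x_c = 105.00 mm, y_c = 131.41 mm

bottom flange: A = 210 × 30 = 6300.00, centroid at (105.00, 15.00).
web: A = 24 × 250 = 6000.00, centroid at (105.00, 155.00).
top flange: A = 130 × 28 = 3640.00, centroid at (105.00, 294.00).
ΣA = 15940.00 mm²
ΣAx_c = (6300.00)(105.00) + (6000.00)(105.00) + (3640.00)(105.00) = 1673700.00 mm³
ΣAy_c = (6300.00)(15.00) + (6000.00)(155.00) + (3640.00)(294.00) = 2094660.00 mm³
x_c = 1673700.00 / 15940.00 = 105.00 mm
y_c = 2094660.00 / 15940.00 = 131.41 mm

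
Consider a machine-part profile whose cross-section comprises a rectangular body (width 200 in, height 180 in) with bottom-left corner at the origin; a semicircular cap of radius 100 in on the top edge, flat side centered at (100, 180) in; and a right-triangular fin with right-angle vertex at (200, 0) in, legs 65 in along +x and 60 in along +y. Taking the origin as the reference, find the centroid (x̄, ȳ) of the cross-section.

x̄ = 104.42 in, ȳ = 126.23 in

rectangular body: A = 200 × 180 = 36000.00, centroid at (100.00, 90.00).
semicircular top: A = ½π·100² = 15707.96, centroid at (100.00, 222.44).
triangular fin: A = ½·65·60 = 1950.00, centroid at (221.67, 20.00).
ΣA = 53657.96 in², ΣAx̄ = 5603046.33 in³, ΣAȳ = 6773100.05 in³.
x̄ = 5603046.33/53657.96 = 104.42 in; ȳ = 6773100.05/53657.96 = 126.23 in.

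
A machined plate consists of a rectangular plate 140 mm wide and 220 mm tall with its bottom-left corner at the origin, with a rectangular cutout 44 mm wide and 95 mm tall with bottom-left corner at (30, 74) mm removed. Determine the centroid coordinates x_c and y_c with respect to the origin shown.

x_c = 72.83 mm, y_c = 108.19 mm

plate: A = 140 × 220 = 30800.00, centroid at (70.00, 110.00).
hole: A = −(44 × 95) = -4180.00, centroid at (52.00, 121.50).
ΣA = 26620.00 mm²
ΣAx_c = (30800.00)(70.00) + (-4180.00)(52.00) = 1938640.00 mm³
ΣAy_c = (30800.00)(110.00) + (-4180.00)(121.50) = 2880130.00 mm³
x_c = 1938640.00 / 26620.00 = 72.83 mm
y_c = 2880130.00 / 26620.00 = 108.19 mm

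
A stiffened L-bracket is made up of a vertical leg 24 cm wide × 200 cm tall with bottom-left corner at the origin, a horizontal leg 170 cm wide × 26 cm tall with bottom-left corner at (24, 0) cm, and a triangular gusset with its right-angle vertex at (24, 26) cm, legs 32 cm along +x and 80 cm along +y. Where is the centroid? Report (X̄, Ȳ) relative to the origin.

X̄ = 55.60 cm, Ȳ = 57.61 cm

vertical leg: A = 24 × 200 = 4800.00, centroid at (12.00, 100.00).
horizontal leg: A = 170 × 26 = 4420.00, centroid at (109.00, 13.00).
gusset: A = ½·32·80 = 1280.00, centroid at (34.67, 52.67).
ΣA = 10500.00 cm², ΣAX̄ = 583753.33 cm³, ΣAȲ = 604873.33 cm³.
X̄ = 583753.33/10500.00 = 55.60 cm; Ȳ = 604873.33/10500.00 = 57.61 cm.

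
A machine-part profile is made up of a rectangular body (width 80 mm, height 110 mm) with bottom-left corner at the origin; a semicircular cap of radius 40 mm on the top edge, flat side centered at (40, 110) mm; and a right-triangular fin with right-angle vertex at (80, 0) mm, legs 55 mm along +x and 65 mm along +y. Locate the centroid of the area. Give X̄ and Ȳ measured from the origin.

Part | A | x̄ᵢ | ȳᵢ | A·x̄ᵢ | A·ȳᵢ
rectangular body | 8800.00 | 40.00 | 55.00 | 352000.00 | 484000.00
semicircular top | 2513.27 | 40.00 | 126.98 | 100530.96 | 319126.82
triangular fin | 1787.50 | 98.33 | 21.67 | 175770.83 | 38729.17
Σ | 13100.77 |  |  | 628301.80 | 841855.99
X̄ = 628301.80 / 13100.77 = 47.96 mm
Ȳ = 841855.99 / 13100.77 = 64.26 mm

X̄ = 47.96 mm, Ȳ = 64.26 mm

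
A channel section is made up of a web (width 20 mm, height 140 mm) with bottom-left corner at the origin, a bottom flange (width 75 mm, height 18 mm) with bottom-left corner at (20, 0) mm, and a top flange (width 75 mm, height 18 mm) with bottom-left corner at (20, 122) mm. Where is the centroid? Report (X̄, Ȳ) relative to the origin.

X̄ = 33.32 mm, Ȳ = 70.00 mm

Part | A | x̄ᵢ | ȳᵢ | A·x̄ᵢ | A·ȳᵢ
web | 2800.00 | 10.00 | 70.00 | 28000.00 | 196000.00
bottom flange | 1350.00 | 57.50 | 9.00 | 77625.00 | 12150.00
top flange | 1350.00 | 57.50 | 131.00 | 77625.00 | 176850.00
Σ | 5500.00 |  |  | 183250.00 | 385000.00
X̄ = 183250.00 / 5500.00 = 33.32 mm
Ȳ = 385000.00 / 5500.00 = 70.00 mm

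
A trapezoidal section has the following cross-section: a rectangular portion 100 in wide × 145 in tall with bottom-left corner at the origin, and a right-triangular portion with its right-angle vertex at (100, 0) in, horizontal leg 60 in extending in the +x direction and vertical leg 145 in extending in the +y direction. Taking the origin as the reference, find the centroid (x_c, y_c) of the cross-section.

x_c = 66.15 in, y_c = 66.92 in

rectangular portion: A = 100 × 145 = 14500.00, centroid at (50.00, 72.50).
triangular portion: A = ½·60·145 = 4350.00, centroid at (120.00, 48.33).
ΣA = 18850.00 in², ΣAx_c = 1247000.00 in³, ΣAy_c = 1261500.00 in³.
x_c = 1247000.00/18850.00 = 66.15 in; y_c = 1261500.00/18850.00 = 66.92 in.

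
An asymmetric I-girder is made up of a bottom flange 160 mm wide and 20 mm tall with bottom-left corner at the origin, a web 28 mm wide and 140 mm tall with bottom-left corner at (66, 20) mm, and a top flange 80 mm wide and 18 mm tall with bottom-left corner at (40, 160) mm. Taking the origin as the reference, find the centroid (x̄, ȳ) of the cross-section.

bottom flange: A = 160 × 20 = 3200.00, centroid at (80.00, 10.00).
web: A = 28 × 140 = 3920.00, centroid at (80.00, 90.00).
top flange: A = 80 × 18 = 1440.00, centroid at (80.00, 169.00).
ΣA = 8560.00 mm²
ΣAx̄ = (3200.00)(80.00) + (3920.00)(80.00) + (1440.00)(80.00) = 684800.00 mm³
ΣAȳ = (3200.00)(10.00) + (3920.00)(90.00) + (1440.00)(169.00) = 628160.00 mm³
x̄ = 684800.00 / 8560.00 = 80.00 mm
ȳ = 628160.00 / 8560.00 = 73.38 mm

x̄ = 80.00 mm, ȳ = 73.38 mm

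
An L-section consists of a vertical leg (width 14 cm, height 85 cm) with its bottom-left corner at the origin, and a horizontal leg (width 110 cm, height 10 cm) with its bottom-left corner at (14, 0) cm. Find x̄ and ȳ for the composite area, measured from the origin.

vertical leg: A = 14 × 85 = 1190.00, centroid at (7.00, 42.50).
horizontal leg: A = 110 × 10 = 1100.00, centroid at (69.00, 5.00).
ΣA = 2290.00 cm², ΣAx̄ = 84230.00 cm³, ΣAȳ = 56075.00 cm³.
x̄ = 84230.00/2290.00 = 36.78 cm; ȳ = 56075.00/2290.00 = 24.49 cm.

x̄ = 36.78 cm, ȳ = 24.49 cm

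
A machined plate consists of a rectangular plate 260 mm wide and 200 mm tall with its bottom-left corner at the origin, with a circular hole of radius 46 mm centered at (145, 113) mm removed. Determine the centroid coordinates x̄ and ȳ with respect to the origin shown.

plate: A = 260 × 200 = 52000.00, centroid at (130.00, 100.00).
hole: A = −π·46² = -6647.61, centroid at (145.00, 113.00).
ΣA = 45352.39 mm², ΣAx̄ = 5796096.54 mm³, ΣAȳ = 4448820.06 mm³.
x̄ = 5796096.54/45352.39 = 127.80 mm; ȳ = 4448820.06/45352.39 = 98.09 mm.

x̄ = 127.80 mm, ȳ = 98.09 mm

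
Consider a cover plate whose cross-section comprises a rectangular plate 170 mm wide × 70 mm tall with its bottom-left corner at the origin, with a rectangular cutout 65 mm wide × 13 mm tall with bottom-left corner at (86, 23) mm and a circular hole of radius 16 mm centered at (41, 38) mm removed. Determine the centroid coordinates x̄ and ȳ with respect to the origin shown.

x̄ = 85.69 mm, ȳ = 35.22 mm

Part | A | x̄ᵢ | ȳᵢ | A·x̄ᵢ | A·ȳᵢ
plate | 11900.00 | 85.00 | 35.00 | 1011500.00 | 416500.00
hole 1 | -845.00 | 118.50 | 29.50 | -100132.50 | -24927.50
hole 2 | -804.25 | 41.00 | 38.00 | -32974.16 | -30561.41
Σ | 10250.75 |  |  | 878393.34 | 361011.09
x̄ = 878393.34 / 10250.75 = 85.69 mm
ȳ = 361011.09 / 10250.75 = 35.22 mm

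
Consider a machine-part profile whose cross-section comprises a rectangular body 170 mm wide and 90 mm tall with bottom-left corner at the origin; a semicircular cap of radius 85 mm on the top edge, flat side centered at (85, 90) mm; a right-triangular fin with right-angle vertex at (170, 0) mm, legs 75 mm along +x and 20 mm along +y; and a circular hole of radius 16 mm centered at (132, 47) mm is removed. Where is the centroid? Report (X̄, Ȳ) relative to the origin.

X̄ = 86.68 mm, Ȳ = 78.46 mm

rectangular body: A = 170 × 90 = 15300.00, centroid at (85.00, 45.00).
semicircular top: A = ½π·85² = 11349.00, centroid at (85.00, 126.08).
triangular fin: A = ½·75·20 = 750.00, centroid at (195.00, 6.67).
hole: A = −π·16² = -804.25, centroid at (132.00, 47.00).
ΣA = 26594.76 mm²
ΣAX̄ = (15300.00)(85.00) + (11349.00)(85.00) + (750.00)(195.00) + (-804.25)(132.00) = 2305254.60 mm³
ΣAȲ = (15300.00)(45.00) + (11349.00)(126.08) + (750.00)(6.67) + (-804.25)(47.00) = 2086527.34 mm³
X̄ = 2305254.60 / 26594.76 = 86.68 mm
Ȳ = 2086527.34 / 26594.76 = 78.46 mm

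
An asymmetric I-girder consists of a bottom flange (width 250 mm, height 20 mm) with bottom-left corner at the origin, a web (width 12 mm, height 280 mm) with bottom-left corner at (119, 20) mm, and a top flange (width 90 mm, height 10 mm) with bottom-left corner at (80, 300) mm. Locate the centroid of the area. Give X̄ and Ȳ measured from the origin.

X̄ = 125.00 mm, Ȳ = 93.10 mm

bottom flange: A = 250 × 20 = 5000.00, centroid at (125.00, 10.00).
web: A = 12 × 280 = 3360.00, centroid at (125.00, 160.00).
top flange: A = 90 × 10 = 900.00, centroid at (125.00, 305.00).
ΣA = 9260.00 mm², ΣAX̄ = 1157500.00 mm³, ΣAȲ = 862100.00 mm³.
X̄ = 1157500.00/9260.00 = 125.00 mm; Ȳ = 862100.00/9260.00 = 93.10 mm.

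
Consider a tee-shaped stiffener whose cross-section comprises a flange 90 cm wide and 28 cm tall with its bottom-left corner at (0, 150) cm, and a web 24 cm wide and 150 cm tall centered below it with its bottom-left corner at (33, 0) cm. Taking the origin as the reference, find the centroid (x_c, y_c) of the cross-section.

x_c = 45.00 cm, y_c = 111.65 cm

web: A = 24 × 150 = 3600.00, centroid at (45.00, 75.00).
flange: A = 90 × 28 = 2520.00, centroid at (45.00, 164.00).
ΣA = 6120.00 cm²
ΣAx_c = (3600.00)(45.00) + (2520.00)(45.00) = 275400.00 cm³
ΣAy_c = (3600.00)(75.00) + (2520.00)(164.00) = 683280.00 cm³
x_c = 275400.00 / 6120.00 = 45.00 cm
y_c = 683280.00 / 6120.00 = 111.65 cm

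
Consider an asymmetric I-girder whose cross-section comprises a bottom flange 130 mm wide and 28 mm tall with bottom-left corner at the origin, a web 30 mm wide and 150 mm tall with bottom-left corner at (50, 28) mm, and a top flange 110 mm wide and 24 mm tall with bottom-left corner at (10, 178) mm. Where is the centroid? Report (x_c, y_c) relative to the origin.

bottom flange: A = 130 × 28 = 3640.00, centroid at (65.00, 14.00).
web: A = 30 × 150 = 4500.00, centroid at (65.00, 103.00).
top flange: A = 110 × 24 = 2640.00, centroid at (65.00, 190.00).
ΣA = 10780.00 mm², ΣAx_c = 700700.00 mm³, ΣAy_c = 1016060.00 mm³.
x_c = 700700.00/10780.00 = 65.00 mm; y_c = 1016060.00/10780.00 = 94.25 mm.

x_c = 65.00 mm, y_c = 94.25 mm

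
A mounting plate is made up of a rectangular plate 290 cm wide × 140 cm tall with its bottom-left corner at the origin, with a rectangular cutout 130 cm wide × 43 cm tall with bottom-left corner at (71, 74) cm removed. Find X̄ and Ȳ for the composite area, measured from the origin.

X̄ = 146.44 cm, Ȳ = 65.93 cm

Part | A | x̄ᵢ | ȳᵢ | A·x̄ᵢ | A·ȳᵢ
plate | 40600.00 | 145.00 | 70.00 | 5887000.00 | 2842000.00
hole | -5590.00 | 136.00 | 95.50 | -760240.00 | -533845.00
Σ | 35010.00 |  |  | 5126760.00 | 2308155.00
X̄ = 5126760.00 / 35010.00 = 146.44 cm
Ȳ = 2308155.00 / 35010.00 = 65.93 cm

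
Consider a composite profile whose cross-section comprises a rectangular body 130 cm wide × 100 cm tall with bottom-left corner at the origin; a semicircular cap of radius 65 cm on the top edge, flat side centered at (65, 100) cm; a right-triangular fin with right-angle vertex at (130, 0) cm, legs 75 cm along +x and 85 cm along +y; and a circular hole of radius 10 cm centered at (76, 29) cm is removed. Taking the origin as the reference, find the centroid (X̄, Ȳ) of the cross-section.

X̄ = 77.59 cm, Ȳ = 70.10 cm

rectangular body: A = 130 × 100 = 13000.00, centroid at (65.00, 50.00).
semicircular top: A = ½π·65² = 6636.61, centroid at (65.00, 127.59).
triangular fin: A = ½·75·85 = 3187.50, centroid at (155.00, 28.33).
hole: A = −π·10² = -314.16, centroid at (76.00, 29.00).
ΣA = 22509.96 cm²
ΣAX̄ = (13000.00)(65.00) + (6636.61)(65.00) + (3187.50)(155.00) + (-314.16)(76.00) = 1746566.34 cm³
ΣAȲ = (13000.00)(50.00) + (6636.61)(127.59) + (3187.50)(28.33) + (-314.16)(29.00) = 1577946.66 cm³
X̄ = 1746566.34 / 22509.96 = 77.59 cm
Ȳ = 1577946.66 / 22509.96 = 70.10 cm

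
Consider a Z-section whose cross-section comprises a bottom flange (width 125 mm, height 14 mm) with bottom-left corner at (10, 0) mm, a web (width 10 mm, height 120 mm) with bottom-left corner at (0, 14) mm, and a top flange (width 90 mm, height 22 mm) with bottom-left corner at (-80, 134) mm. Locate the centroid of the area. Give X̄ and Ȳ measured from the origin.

bottom flange: A = 125 × 14 = 1750.00, centroid at (72.50, 7.00).
web: A = 10 × 120 = 1200.00, centroid at (5.00, 74.00).
top flange: A = 90 × 22 = 1980.00, centroid at (-35.00, 145.00).
ΣA = 4930.00 mm², ΣAX̄ = 63575.00 mm³, ΣAȲ = 388150.00 mm³.
X̄ = 63575.00/4930.00 = 12.90 mm; Ȳ = 388150.00/4930.00 = 78.73 mm.

X̄ = 12.90 mm, Ȳ = 78.73 mm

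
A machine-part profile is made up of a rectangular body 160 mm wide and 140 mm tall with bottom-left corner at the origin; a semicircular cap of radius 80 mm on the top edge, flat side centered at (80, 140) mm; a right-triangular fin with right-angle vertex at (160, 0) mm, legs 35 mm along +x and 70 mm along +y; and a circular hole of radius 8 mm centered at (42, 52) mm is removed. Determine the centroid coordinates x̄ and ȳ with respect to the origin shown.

rectangular body: A = 160 × 140 = 22400.00, centroid at (80.00, 70.00).
semicircular top: A = ½π·80² = 10053.10, centroid at (80.00, 173.95).
triangular fin: A = ½·35·70 = 1225.00, centroid at (171.67, 23.33).
hole: A = −π·8² = -201.06, centroid at (42.00, 52.00).
ΣA = 33477.03 mm²
ΣAx̄ = (22400.00)(80.00) + (10053.10)(80.00) + (1225.00)(171.67) + (-201.06)(42.00) = 2798094.78 mm³
ΣAȳ = (22400.00)(70.00) + (10053.10)(173.95) + (1225.00)(23.33) + (-201.06)(52.00) = 3334894.96 mm³
x̄ = 2798094.78 / 33477.03 = 83.58 mm
ȳ = 3334894.96 / 33477.03 = 99.62 mm

x̄ = 83.58 mm, ȳ = 99.62 mm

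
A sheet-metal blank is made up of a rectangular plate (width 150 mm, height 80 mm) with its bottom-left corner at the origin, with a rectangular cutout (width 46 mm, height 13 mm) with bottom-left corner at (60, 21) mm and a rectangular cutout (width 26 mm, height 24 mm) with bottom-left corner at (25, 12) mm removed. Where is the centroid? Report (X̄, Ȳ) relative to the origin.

Part | A | x̄ᵢ | ȳᵢ | A·x̄ᵢ | A·ȳᵢ
plate | 12000.00 | 75.00 | 40.00 | 900000.00 | 480000.00
hole 1 | -598.00 | 83.00 | 27.50 | -49634.00 | -16445.00
hole 2 | -624.00 | 38.00 | 24.00 | -23712.00 | -14976.00
Σ | 10778.00 |  |  | 826654.00 | 448579.00
X̄ = 826654.00 / 10778.00 = 76.70 mm
Ȳ = 448579.00 / 10778.00 = 41.62 mm

X̄ = 76.70 mm, Ȳ = 41.62 mm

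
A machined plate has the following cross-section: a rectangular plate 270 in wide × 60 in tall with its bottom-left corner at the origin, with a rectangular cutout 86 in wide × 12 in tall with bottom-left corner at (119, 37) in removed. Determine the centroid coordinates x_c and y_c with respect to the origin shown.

x_c = 133.16 in, y_c = 29.12 in

plate: A = 270 × 60 = 16200.00, centroid at (135.00, 30.00).
hole: A = −(86 × 12) = -1032.00, centroid at (162.00, 43.00).
ΣA = 15168.00 in²
ΣAx_c = (16200.00)(135.00) + (-1032.00)(162.00) = 2019816.00 in³
ΣAy_c = (16200.00)(30.00) + (-1032.00)(43.00) = 441624.00 in³
x_c = 2019816.00 / 15168.00 = 133.16 in
y_c = 441624.00 / 15168.00 = 29.12 in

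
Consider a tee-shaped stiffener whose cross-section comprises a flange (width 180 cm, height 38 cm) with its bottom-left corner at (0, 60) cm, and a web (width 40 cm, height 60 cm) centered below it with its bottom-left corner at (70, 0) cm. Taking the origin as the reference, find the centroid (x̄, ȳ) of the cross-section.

x̄ = 90.00 cm, ȳ = 66.27 cm

Part | A | x̄ᵢ | ȳᵢ | A·x̄ᵢ | A·ȳᵢ
web | 2400.00 | 90.00 | 30.00 | 216000.00 | 72000.00
flange | 6840.00 | 90.00 | 79.00 | 615600.00 | 540360.00
Σ | 9240.00 |  |  | 831600.00 | 612360.00
x̄ = 831600.00 / 9240.00 = 90.00 cm
ȳ = 612360.00 / 9240.00 = 66.27 cm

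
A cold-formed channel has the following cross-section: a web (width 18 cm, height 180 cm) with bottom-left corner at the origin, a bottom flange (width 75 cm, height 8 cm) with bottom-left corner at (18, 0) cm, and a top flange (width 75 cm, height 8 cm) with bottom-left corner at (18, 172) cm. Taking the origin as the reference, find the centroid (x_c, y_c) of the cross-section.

web: A = 18 × 180 = 3240.00, centroid at (9.00, 90.00).
bottom flange: A = 75 × 8 = 600.00, centroid at (55.50, 4.00).
top flange: A = 75 × 8 = 600.00, centroid at (55.50, 176.00).
ΣA = 4440.00 cm², ΣAx_c = 95760.00 cm³, ΣAy_c = 399600.00 cm³.
x_c = 95760.00/4440.00 = 21.57 cm; y_c = 399600.00/4440.00 = 90.00 cm.

x_c = 21.57 cm, y_c = 90.00 cm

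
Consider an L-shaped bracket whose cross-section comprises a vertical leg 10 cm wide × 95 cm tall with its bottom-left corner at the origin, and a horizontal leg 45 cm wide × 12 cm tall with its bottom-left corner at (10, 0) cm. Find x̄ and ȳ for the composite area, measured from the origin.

x̄ = 14.97 cm, ȳ = 32.46 cm

vertical leg: A = 10 × 95 = 950.00, centroid at (5.00, 47.50).
horizontal leg: A = 45 × 12 = 540.00, centroid at (32.50, 6.00).
ΣA = 1490.00 cm², ΣAx̄ = 22300.00 cm³, ΣAȳ = 48365.00 cm³.
x̄ = 22300.00/1490.00 = 14.97 cm; ȳ = 48365.00/1490.00 = 32.46 cm.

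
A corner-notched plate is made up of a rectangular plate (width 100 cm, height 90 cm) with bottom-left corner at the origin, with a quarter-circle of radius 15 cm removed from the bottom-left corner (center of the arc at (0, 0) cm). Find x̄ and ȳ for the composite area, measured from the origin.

x̄ = 50.87 cm, ȳ = 45.77 cm

Part | A | x̄ᵢ | ȳᵢ | A·x̄ᵢ | A·ȳᵢ
plate | 9000.00 | 50.00 | 45.00 | 450000.00 | 405000.00
removed quarter-circle | -176.71 | 6.37 | 6.37 | -1125.00 | -1125.00
Σ | 8823.29 |  |  | 448875.00 | 403875.00
x̄ = 448875.00 / 8823.29 = 50.87 cm
ȳ = 403875.00 / 8823.29 = 45.77 cm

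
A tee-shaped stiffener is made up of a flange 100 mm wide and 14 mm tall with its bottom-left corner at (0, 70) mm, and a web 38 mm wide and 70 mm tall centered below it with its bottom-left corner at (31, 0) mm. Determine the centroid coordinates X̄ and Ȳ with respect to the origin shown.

X̄ = 50.00 mm, Ȳ = 49.48 mm

Part | A | x̄ᵢ | ȳᵢ | A·x̄ᵢ | A·ȳᵢ
web | 2660.00 | 50.00 | 35.00 | 133000.00 | 93100.00
flange | 1400.00 | 50.00 | 77.00 | 70000.00 | 107800.00
Σ | 4060.00 |  |  | 203000.00 | 200900.00
X̄ = 203000.00 / 4060.00 = 50.00 mm
Ȳ = 200900.00 / 4060.00 = 49.48 mm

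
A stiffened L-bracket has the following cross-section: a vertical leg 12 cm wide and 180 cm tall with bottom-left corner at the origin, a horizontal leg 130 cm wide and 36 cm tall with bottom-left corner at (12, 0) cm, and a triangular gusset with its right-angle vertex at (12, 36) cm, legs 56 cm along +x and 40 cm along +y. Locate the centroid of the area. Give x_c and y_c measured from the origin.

vertical leg: A = 12 × 180 = 2160.00, centroid at (6.00, 90.00).
horizontal leg: A = 130 × 36 = 4680.00, centroid at (77.00, 18.00).
gusset: A = ½·56·40 = 1120.00, centroid at (30.67, 49.33).
ΣA = 7960.00 cm²
ΣAx_c = (2160.00)(6.00) + (4680.00)(77.00) + (1120.00)(30.67) = 407666.67 cm³
ΣAy_c = (2160.00)(90.00) + (4680.00)(18.00) + (1120.00)(49.33) = 333893.33 cm³
x_c = 407666.67 / 7960.00 = 51.21 cm
y_c = 333893.33 / 7960.00 = 41.95 cm

x_c = 51.21 cm, y_c = 41.95 cm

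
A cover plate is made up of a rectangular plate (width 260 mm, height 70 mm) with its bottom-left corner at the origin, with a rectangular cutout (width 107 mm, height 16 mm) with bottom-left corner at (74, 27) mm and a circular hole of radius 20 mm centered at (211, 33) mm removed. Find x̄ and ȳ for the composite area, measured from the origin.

x̄ = 123.60 mm, ȳ = 35.17 mm

plate: A = 260 × 70 = 18200.00, centroid at (130.00, 35.00).
hole 1: A = −(107 × 16) = -1712.00, centroid at (127.50, 35.00).
hole 2: A = −π·20² = -1256.64, centroid at (211.00, 33.00).
ΣA = 15231.36 mm²
ΣAx̄ = (18200.00)(130.00) + (-1712.00)(127.50) + (-1256.64)(211.00) = 1882569.58 mm³
ΣAȳ = (18200.00)(35.00) + (-1712.00)(35.00) + (-1256.64)(33.00) = 535610.98 mm³
x̄ = 1882569.58 / 15231.36 = 123.60 mm
ȳ = 535610.98 / 15231.36 = 35.17 mm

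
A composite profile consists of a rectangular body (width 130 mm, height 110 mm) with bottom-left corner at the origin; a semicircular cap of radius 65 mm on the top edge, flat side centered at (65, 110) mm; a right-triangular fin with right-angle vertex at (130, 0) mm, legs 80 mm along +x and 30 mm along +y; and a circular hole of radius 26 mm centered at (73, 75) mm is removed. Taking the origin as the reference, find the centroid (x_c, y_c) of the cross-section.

x_c = 69.65 mm, y_c = 77.57 mm

Part | A | x̄ᵢ | ȳᵢ | A·x̄ᵢ | A·ȳᵢ
rectangular body | 14300.00 | 65.00 | 55.00 | 929500.00 | 786500.00
semicircular top | 6636.61 | 65.00 | 137.59 | 431379.94 | 913110.93
triangular fin | 1200.00 | 156.67 | 10.00 | 188000.00 | 12000.00
hole | -2123.72 | 73.00 | 75.00 | -155031.31 | -159278.75
Σ | 20012.90 |  |  | 1393848.63 | 1552332.18
x_c = 1393848.63 / 20012.90 = 69.65 mm
y_c = 1552332.18 / 20012.90 = 77.57 mm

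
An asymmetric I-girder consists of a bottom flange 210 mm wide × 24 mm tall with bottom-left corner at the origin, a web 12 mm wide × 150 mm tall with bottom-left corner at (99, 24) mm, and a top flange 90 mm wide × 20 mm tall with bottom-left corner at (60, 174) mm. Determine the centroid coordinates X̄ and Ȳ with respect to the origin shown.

Part | A | x̄ᵢ | ȳᵢ | A·x̄ᵢ | A·ȳᵢ
bottom flange | 5040.00 | 105.00 | 12.00 | 529200.00 | 60480.00
web | 1800.00 | 105.00 | 99.00 | 189000.00 | 178200.00
top flange | 1800.00 | 105.00 | 184.00 | 189000.00 | 331200.00
Σ | 8640.00 |  |  | 907200.00 | 569880.00
X̄ = 907200.00 / 8640.00 = 105.00 mm
Ȳ = 569880.00 / 8640.00 = 65.96 mm

X̄ = 105.00 mm, Ȳ = 65.96 mm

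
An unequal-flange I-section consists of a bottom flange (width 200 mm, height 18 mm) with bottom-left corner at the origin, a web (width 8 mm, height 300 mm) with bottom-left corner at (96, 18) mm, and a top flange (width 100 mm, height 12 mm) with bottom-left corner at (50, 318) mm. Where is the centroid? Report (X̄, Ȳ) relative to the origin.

bottom flange: A = 200 × 18 = 3600.00, centroid at (100.00, 9.00).
web: A = 8 × 300 = 2400.00, centroid at (100.00, 168.00).
top flange: A = 100 × 12 = 1200.00, centroid at (100.00, 324.00).
ΣA = 7200.00 mm²
ΣAX̄ = (3600.00)(100.00) + (2400.00)(100.00) + (1200.00)(100.00) = 720000.00 mm³
ΣAȲ = (3600.00)(9.00) + (2400.00)(168.00) + (1200.00)(324.00) = 824400.00 mm³
X̄ = 720000.00 / 7200.00 = 100.00 mm
Ȳ = 824400.00 / 7200.00 = 114.50 mm

X̄ = 100.00 mm, Ȳ = 114.50 mm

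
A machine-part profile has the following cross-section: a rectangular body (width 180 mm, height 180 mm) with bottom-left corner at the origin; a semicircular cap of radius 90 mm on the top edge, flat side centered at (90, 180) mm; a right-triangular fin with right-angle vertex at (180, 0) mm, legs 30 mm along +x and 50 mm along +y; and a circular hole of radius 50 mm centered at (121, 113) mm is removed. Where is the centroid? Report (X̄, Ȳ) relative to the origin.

X̄ = 85.57 mm, Ȳ = 126.70 mm

Part | A | x̄ᵢ | ȳᵢ | A·x̄ᵢ | A·ȳᵢ
rectangular body | 32400.00 | 90.00 | 90.00 | 2916000.00 | 2916000.00
semicircular top | 12723.45 | 90.00 | 218.20 | 1145110.52 | 2776221.04
triangular fin | 750.00 | 190.00 | 16.67 | 142500.00 | 12500.00
hole | -7853.98 | 121.00 | 113.00 | -950331.78 | -887499.92
Σ | 38019.47 |  |  | 3253278.74 | 4817221.12
X̄ = 3253278.74 / 38019.47 = 85.57 mm
Ȳ = 4817221.12 / 38019.47 = 126.70 mm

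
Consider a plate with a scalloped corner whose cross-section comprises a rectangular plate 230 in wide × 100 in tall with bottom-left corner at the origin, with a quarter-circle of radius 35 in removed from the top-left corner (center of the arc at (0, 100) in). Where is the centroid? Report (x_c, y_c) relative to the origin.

plate: A = 230 × 100 = 23000.00, centroid at (115.00, 50.00).
removed quarter-circle: A = −¼π·35² = -962.11, centroid at (14.85, 85.15).
ΣA = 22037.89 in², ΣAx_c = 2630708.33 in³, ΣAy_c = 1068080.39 in³.
x_c = 2630708.33/22037.89 = 119.37 in; y_c = 1068080.39/22037.89 = 48.47 in.

x_c = 119.37 in, y_c = 48.47 in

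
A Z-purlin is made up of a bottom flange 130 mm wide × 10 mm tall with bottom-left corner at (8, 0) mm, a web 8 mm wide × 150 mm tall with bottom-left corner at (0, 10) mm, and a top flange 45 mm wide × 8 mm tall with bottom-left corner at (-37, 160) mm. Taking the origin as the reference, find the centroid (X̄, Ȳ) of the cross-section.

X̄ = 33.03 mm, Ȳ = 58.58 mm

bottom flange: A = 130 × 10 = 1300.00, centroid at (73.00, 5.00).
web: A = 8 × 150 = 1200.00, centroid at (4.00, 85.00).
top flange: A = 45 × 8 = 360.00, centroid at (-14.50, 164.00).
ΣA = 2860.00 mm²
ΣAX̄ = (1300.00)(73.00) + (1200.00)(4.00) + (360.00)(-14.50) = 94480.00 mm³
ΣAȲ = (1300.00)(5.00) + (1200.00)(85.00) + (360.00)(164.00) = 167540.00 mm³
X̄ = 94480.00 / 2860.00 = 33.03 mm
Ȳ = 167540.00 / 2860.00 = 58.58 mm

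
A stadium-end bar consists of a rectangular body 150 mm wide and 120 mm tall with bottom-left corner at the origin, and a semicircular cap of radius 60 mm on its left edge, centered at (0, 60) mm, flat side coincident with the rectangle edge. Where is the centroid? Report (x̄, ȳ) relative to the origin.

x̄ = 50.98 mm, ȳ = 60.00 mm

rectangular body: A = 150 × 120 = 18000.00, centroid at (75.00, 60.00).
semicircular end: A = ½π·60² = 5654.87, centroid at (-25.46, 60.00).
ΣA = 23654.87 mm²
ΣAx̄ = (18000.00)(75.00) + (5654.87)(-25.46) = 1206000.00 mm³
ΣAȳ = (18000.00)(60.00) + (5654.87)(60.00) = 1419292.01 mm³
x̄ = 1206000.00 / 23654.87 = 50.98 mm
ȳ = 1419292.01 / 23654.87 = 60.00 mm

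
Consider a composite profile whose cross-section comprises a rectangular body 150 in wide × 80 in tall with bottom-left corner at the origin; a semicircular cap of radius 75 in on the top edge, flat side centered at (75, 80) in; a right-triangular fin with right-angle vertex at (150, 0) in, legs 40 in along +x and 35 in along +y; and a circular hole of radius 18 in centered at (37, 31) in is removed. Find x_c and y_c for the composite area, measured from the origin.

Part | A | x̄ᵢ | ȳᵢ | A·x̄ᵢ | A·ȳᵢ
rectangular body | 12000.00 | 75.00 | 40.00 | 900000.00 | 480000.00
semicircular top | 8835.73 | 75.00 | 111.83 | 662679.70 | 988108.35
triangular fin | 700.00 | 163.33 | 11.67 | 114333.33 | 8166.67
hole | -1017.88 | 37.00 | 31.00 | -37661.41 | -31554.16
Σ | 20517.85 |  |  | 1639351.62 | 1444720.86
x_c = 1639351.62 / 20517.85 = 79.90 in
y_c = 1444720.86 / 20517.85 = 70.41 in

x_c = 79.90 in, y_c = 70.41 in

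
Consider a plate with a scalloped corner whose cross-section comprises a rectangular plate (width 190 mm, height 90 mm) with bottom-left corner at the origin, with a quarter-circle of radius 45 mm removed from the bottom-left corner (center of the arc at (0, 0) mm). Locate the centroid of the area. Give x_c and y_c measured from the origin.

x_c = 102.78 mm, y_c = 47.66 mm

plate: A = 190 × 90 = 17100.00, centroid at (95.00, 45.00).
removed quarter-circle: A = −¼π·45² = -1590.43, centroid at (19.10, 19.10).
ΣA = 15509.57 mm², ΣAx_c = 1594125.00 mm³, ΣAy_c = 739125.00 mm³.
x_c = 1594125.00/15509.57 = 102.78 mm; y_c = 739125.00/15509.57 = 47.66 mm.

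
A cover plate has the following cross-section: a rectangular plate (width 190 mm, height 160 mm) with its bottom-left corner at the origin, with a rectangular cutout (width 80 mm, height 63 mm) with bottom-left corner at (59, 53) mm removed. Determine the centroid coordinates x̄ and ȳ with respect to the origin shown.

x̄ = 94.21 mm, ȳ = 79.11 mm

plate: A = 190 × 160 = 30400.00, centroid at (95.00, 80.00).
hole: A = −(80 × 63) = -5040.00, centroid at (99.00, 84.50).
ΣA = 25360.00 mm², ΣAx̄ = 2389040.00 mm³, ΣAȳ = 2006120.00 mm³.
x̄ = 2389040.00/25360.00 = 94.21 mm; ȳ = 2006120.00/25360.00 = 79.11 mm.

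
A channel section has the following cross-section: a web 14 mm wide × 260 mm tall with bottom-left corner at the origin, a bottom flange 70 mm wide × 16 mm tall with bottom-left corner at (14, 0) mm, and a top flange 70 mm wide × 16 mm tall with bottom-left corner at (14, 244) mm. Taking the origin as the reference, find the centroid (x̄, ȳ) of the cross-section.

web: A = 14 × 260 = 3640.00, centroid at (7.00, 130.00).
bottom flange: A = 70 × 16 = 1120.00, centroid at (49.00, 8.00).
top flange: A = 70 × 16 = 1120.00, centroid at (49.00, 252.00).
ΣA = 5880.00 mm², ΣAx̄ = 135240.00 mm³, ΣAȳ = 764400.00 mm³.
x̄ = 135240.00/5880.00 = 23.00 mm; ȳ = 764400.00/5880.00 = 130.00 mm.

x̄ = 23.00 mm, ȳ = 130.00 mm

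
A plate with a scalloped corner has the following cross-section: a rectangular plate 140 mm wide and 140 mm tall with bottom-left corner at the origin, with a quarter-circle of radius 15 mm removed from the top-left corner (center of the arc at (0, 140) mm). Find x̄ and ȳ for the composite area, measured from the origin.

plate: A = 140 × 140 = 19600.00, centroid at (70.00, 70.00).
removed quarter-circle: A = −¼π·15² = -176.71, centroid at (6.37, 133.63).
ΣA = 19423.29 mm², ΣAx̄ = 1370875.00 mm³, ΣAȳ = 1348384.96 mm³.
x̄ = 1370875.00/19423.29 = 70.58 mm; ȳ = 1348384.96/19423.29 = 69.42 mm.

x̄ = 70.58 mm, ȳ = 69.42 mm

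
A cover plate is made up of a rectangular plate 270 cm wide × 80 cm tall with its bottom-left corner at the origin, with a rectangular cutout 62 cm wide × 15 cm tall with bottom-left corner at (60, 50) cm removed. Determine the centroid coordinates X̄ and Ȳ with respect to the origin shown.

X̄ = 136.98 cm, Ȳ = 39.21 cm

plate: A = 270 × 80 = 21600.00, centroid at (135.00, 40.00).
hole: A = −(62 × 15) = -930.00, centroid at (91.00, 57.50).
ΣA = 20670.00 cm², ΣAX̄ = 2831370.00 cm³, ΣAȲ = 810525.00 cm³.
X̄ = 2831370.00/20670.00 = 136.98 cm; Ȳ = 810525.00/20670.00 = 39.21 cm.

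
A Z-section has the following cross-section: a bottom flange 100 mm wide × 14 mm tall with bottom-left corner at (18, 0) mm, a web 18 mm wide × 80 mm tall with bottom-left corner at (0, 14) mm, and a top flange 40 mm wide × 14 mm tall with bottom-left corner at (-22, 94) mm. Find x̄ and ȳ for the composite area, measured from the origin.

bottom flange: A = 100 × 14 = 1400.00, centroid at (68.00, 7.00).
web: A = 18 × 80 = 1440.00, centroid at (9.00, 54.00).
top flange: A = 40 × 14 = 560.00, centroid at (-2.00, 101.00).
ΣA = 3400.00 mm²
ΣAx̄ = (1400.00)(68.00) + (1440.00)(9.00) + (560.00)(-2.00) = 107040.00 mm³
ΣAȳ = (1400.00)(7.00) + (1440.00)(54.00) + (560.00)(101.00) = 144120.00 mm³
x̄ = 107040.00 / 3400.00 = 31.48 mm
ȳ = 144120.00 / 3400.00 = 42.39 mm

x̄ = 31.48 mm, ȳ = 42.39 mm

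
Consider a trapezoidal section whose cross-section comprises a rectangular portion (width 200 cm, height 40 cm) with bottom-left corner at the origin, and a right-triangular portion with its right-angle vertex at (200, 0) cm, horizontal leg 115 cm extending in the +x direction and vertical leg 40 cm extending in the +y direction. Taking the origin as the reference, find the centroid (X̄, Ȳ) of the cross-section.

Part | A | x̄ᵢ | ȳᵢ | A·x̄ᵢ | A·ȳᵢ
rectangular portion | 8000.00 | 100.00 | 20.00 | 800000.00 | 160000.00
triangular portion | 2300.00 | 238.33 | 13.33 | 548166.67 | 30666.67
Σ | 10300.00 |  |  | 1348166.67 | 190666.67
X̄ = 1348166.67 / 10300.00 = 130.89 cm
Ȳ = 190666.67 / 10300.00 = 18.51 cm

X̄ = 130.89 cm, Ȳ = 18.51 cm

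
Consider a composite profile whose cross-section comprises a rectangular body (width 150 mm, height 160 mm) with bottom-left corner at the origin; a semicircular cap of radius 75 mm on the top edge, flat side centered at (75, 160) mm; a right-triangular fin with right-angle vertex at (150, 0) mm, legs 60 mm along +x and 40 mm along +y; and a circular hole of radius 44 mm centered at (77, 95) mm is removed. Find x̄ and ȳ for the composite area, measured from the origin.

x̄ = 78.64 mm, ȳ = 109.22 mm

Part | A | x̄ᵢ | ȳᵢ | A·x̄ᵢ | A·ȳᵢ
rectangular body | 24000.00 | 75.00 | 80.00 | 1800000.00 | 1920000.00
semicircular top | 8835.73 | 75.00 | 191.83 | 662679.70 | 1694966.69
triangular fin | 1200.00 | 170.00 | 13.33 | 204000.00 | 16000.00
hole | -6082.12 | 77.00 | 95.00 | -468323.50 | -577801.72
Σ | 27953.61 |  |  | 2198356.20 | 3053164.97
x̄ = 2198356.20 / 27953.61 = 78.64 mm
ȳ = 3053164.97 / 27953.61 = 109.22 mm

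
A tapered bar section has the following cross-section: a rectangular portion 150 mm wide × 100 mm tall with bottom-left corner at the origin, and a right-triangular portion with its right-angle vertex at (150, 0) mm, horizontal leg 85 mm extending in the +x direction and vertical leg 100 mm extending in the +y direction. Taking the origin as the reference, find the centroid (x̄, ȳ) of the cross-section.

x̄ = 97.81 mm, ȳ = 46.32 mm

rectangular portion: A = 150 × 100 = 15000.00, centroid at (75.00, 50.00).
triangular portion: A = ½·85·100 = 4250.00, centroid at (178.33, 33.33).
ΣA = 19250.00 mm²
ΣAx̄ = (15000.00)(75.00) + (4250.00)(178.33) = 1882916.67 mm³
ΣAȳ = (15000.00)(50.00) + (4250.00)(33.33) = 891666.67 mm³
x̄ = 1882916.67 / 19250.00 = 97.81 mm
ȳ = 891666.67 / 19250.00 = 46.32 mm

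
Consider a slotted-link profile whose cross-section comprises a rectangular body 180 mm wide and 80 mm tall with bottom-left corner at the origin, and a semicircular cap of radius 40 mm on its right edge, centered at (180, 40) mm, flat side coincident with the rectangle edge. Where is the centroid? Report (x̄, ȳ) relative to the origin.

rectangular body: A = 180 × 80 = 14400.00, centroid at (90.00, 40.00).
semicircular end: A = ½π·40² = 2513.27, centroid at (196.98, 40.00).
ΣA = 16913.27 mm²
ΣAx̄ = (14400.00)(90.00) + (2513.27)(196.98) = 1791056.01 mm³
ΣAȳ = (14400.00)(40.00) + (2513.27)(40.00) = 676530.96 mm³
x̄ = 1791056.01 / 16913.27 = 105.90 mm
ȳ = 676530.96 / 16913.27 = 40.00 mm

x̄ = 105.90 mm, ȳ = 40.00 mm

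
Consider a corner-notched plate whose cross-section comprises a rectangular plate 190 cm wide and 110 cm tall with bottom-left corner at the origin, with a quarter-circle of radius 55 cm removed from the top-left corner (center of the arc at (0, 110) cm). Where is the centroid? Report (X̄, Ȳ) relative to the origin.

plate: A = 190 × 110 = 20900.00, centroid at (95.00, 55.00).
removed quarter-circle: A = −¼π·55² = -2375.83, centroid at (23.34, 86.66).
ΣA = 18524.17 cm², ΣAX̄ = 1930041.67 cm³, ΣAȲ = 943617.09 cm³.
X̄ = 1930041.67/18524.17 = 104.19 cm; Ȳ = 943617.09/18524.17 = 50.94 cm.

X̄ = 104.19 cm, Ȳ = 50.94 cm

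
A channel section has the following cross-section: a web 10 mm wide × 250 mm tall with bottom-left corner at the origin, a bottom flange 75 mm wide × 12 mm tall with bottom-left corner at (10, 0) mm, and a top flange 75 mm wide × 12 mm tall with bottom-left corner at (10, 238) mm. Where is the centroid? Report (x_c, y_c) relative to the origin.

web: A = 10 × 250 = 2500.00, centroid at (5.00, 125.00).
bottom flange: A = 75 × 12 = 900.00, centroid at (47.50, 6.00).
top flange: A = 75 × 12 = 900.00, centroid at (47.50, 244.00).
ΣA = 4300.00 mm²
ΣAx_c = (2500.00)(5.00) + (900.00)(47.50) + (900.00)(47.50) = 98000.00 mm³
ΣAy_c = (2500.00)(125.00) + (900.00)(6.00) + (900.00)(244.00) = 537500.00 mm³
x_c = 98000.00 / 4300.00 = 22.79 mm
y_c = 537500.00 / 4300.00 = 125.00 mm

x_c = 22.79 mm, y_c = 125.00 mm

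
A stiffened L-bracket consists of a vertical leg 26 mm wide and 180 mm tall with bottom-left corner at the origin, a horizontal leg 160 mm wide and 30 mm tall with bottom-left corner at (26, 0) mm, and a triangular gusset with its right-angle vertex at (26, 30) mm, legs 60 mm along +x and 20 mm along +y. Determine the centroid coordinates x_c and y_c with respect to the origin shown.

Part | A | x̄ᵢ | ȳᵢ | A·x̄ᵢ | A·ȳᵢ
vertical leg | 4680.00 | 13.00 | 90.00 | 60840.00 | 421200.00
horizontal leg | 4800.00 | 106.00 | 15.00 | 508800.00 | 72000.00
gusset | 600.00 | 46.00 | 36.67 | 27600.00 | 22000.00
Σ | 10080.00 |  |  | 597240.00 | 515200.00
x_c = 597240.00 / 10080.00 = 59.25 mm
y_c = 515200.00 / 10080.00 = 51.11 mm

x_c = 59.25 mm, y_c = 51.11 mm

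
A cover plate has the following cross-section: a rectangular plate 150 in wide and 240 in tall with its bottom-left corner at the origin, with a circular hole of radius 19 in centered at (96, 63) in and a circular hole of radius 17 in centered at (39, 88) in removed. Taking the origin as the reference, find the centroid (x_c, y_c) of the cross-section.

Part | A | x̄ᵢ | ȳᵢ | A·x̄ᵢ | A·ȳᵢ
plate | 36000.00 | 75.00 | 120.00 | 2700000.00 | 4320000.00
hole 1 | -1134.11 | 96.00 | 63.00 | -108875.04 | -71449.24
hole 2 | -907.92 | 39.00 | 88.00 | -35408.89 | -79896.98
Σ | 33957.96 |  |  | 2555716.07 | 4168653.77
x_c = 2555716.07 / 33957.96 = 75.26 in
y_c = 4168653.77 / 33957.96 = 122.76 in

x_c = 75.26 in, y_c = 122.76 in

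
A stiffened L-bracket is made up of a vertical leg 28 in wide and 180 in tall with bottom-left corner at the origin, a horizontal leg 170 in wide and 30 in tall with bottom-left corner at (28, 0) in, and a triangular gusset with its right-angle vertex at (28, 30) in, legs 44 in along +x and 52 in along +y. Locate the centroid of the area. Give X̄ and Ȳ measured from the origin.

vertical leg: A = 28 × 180 = 5040.00, centroid at (14.00, 90.00).
horizontal leg: A = 170 × 30 = 5100.00, centroid at (113.00, 15.00).
gusset: A = ½·44·52 = 1144.00, centroid at (42.67, 47.33).
ΣA = 11284.00 in², ΣAX̄ = 695670.67 in³, ΣAȲ = 584249.33 in³.
X̄ = 695670.67/11284.00 = 61.65 in; Ȳ = 584249.33/11284.00 = 51.78 in.

X̄ = 61.65 in, Ȳ = 51.78 in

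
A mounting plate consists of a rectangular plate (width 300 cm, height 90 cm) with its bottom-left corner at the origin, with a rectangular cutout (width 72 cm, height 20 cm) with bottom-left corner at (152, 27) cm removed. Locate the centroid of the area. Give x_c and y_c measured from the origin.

plate: A = 300 × 90 = 27000.00, centroid at (150.00, 45.00).
hole: A = −(72 × 20) = -1440.00, centroid at (188.00, 37.00).
ΣA = 25560.00 cm², ΣAx_c = 3779280.00 cm³, ΣAy_c = 1161720.00 cm³.
x_c = 3779280.00/25560.00 = 147.86 cm; y_c = 1161720.00/25560.00 = 45.45 cm.

x_c = 147.86 cm, y_c = 45.45 cm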